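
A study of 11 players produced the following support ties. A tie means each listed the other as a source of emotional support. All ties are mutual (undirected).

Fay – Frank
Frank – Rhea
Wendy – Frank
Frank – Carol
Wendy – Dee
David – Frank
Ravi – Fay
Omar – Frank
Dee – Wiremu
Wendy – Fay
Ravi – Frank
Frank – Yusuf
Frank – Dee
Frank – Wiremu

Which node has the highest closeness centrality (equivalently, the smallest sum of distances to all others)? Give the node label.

Farness (sum of distances to all others) for each node — Carol:19, David:19, Dee:17, Fay:17, Frank:10, Omar:19, Ravi:18, Rhea:19, Wendy:17, Wiremu:18, Yusuf:19.
The smallest farness is 10, for Frank, so Frank has the highest closeness.

Frank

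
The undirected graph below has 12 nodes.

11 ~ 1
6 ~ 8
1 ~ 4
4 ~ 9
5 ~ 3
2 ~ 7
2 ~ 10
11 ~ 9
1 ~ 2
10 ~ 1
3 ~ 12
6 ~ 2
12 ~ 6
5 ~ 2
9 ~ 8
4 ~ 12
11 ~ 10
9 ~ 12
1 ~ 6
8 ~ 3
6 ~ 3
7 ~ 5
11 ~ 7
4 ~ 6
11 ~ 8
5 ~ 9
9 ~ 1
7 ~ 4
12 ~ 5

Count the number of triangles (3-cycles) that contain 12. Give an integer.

5

12's neighbors: 3, 4, 5, 6, and 9.
Neighbor pairs that are themselves tied: 12–3–5; 12–3–6; 12–4–6; 12–4–9; 12–5–9. Each forms one triangle with 12, for 5 in total.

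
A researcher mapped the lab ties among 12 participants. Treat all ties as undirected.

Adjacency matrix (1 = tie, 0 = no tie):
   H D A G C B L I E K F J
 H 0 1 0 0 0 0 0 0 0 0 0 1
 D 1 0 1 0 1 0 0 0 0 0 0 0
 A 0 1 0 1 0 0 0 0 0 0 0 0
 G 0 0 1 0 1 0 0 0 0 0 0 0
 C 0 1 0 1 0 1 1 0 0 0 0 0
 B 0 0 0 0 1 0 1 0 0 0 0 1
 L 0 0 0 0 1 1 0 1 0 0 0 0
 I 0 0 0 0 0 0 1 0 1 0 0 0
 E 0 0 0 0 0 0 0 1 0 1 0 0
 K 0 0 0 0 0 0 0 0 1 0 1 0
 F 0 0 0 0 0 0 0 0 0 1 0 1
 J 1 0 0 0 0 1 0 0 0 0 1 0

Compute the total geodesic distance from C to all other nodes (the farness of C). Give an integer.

Distances from C: A:2, B:1, D:1, E:3, F:3, G:1, H:2, I:2, J:2, K:4, L:1.
Sum = 2 + 1 + 1 + 3 + 3 + 1 + 2 + 2 + 2 + 4 + 1 = 22.

22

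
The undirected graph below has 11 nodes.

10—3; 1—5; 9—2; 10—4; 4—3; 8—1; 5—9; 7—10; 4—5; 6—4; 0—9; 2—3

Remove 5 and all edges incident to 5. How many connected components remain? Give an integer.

Without 5, the remaining ties split the others into: {0, 2, 3, 4, 6, 7, 9, 10}; {1, 8}.
That's 2 separate components.

2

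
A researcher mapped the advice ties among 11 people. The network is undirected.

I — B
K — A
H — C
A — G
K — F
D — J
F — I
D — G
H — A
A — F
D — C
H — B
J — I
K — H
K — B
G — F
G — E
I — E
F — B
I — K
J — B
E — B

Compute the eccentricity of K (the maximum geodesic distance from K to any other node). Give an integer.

3

Distances from K: A:1, B:1, C:2, D:3, E:2, F:1, G:2, H:1, I:1, J:2.
The largest is 3 (to D), so the eccentricity of K is 3.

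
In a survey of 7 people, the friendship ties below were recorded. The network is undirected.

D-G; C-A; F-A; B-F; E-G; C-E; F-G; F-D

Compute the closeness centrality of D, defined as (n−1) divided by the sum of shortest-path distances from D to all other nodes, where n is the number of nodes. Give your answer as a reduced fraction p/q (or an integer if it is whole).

Distances from D: A:2, B:2, C:3, E:2, F:1, G:1. Sum = 11.
n = 7, so closeness = 6/11.

6/11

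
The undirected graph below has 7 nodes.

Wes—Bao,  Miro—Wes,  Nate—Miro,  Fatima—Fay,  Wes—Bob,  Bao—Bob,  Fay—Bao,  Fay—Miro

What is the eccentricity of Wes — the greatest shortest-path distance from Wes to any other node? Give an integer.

Distances from Wes: Bao:1, Bob:1, Fatima:3, Fay:2, Miro:1, Nate:2.
The largest is 3 (to Fatima), so the eccentricity of Wes is 3.

3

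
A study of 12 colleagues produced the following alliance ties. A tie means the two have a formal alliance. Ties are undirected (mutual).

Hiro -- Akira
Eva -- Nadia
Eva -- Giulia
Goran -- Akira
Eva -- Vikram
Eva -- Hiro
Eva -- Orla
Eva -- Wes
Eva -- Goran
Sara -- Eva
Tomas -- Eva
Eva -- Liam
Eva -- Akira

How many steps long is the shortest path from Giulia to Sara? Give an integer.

2

One shortest route is Giulia – Eva – Sara, which uses 2 edges, and Giulia and Sara are not directly tied, so nothing shorter exists. So d(Giulia,Sara) = 2.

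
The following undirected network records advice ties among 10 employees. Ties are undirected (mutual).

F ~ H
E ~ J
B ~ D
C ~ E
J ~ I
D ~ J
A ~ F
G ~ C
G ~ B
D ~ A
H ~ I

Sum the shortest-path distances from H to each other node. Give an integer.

Distances from H: A:2, B:4, C:4, D:3, E:3, F:1, G:5, I:1, J:2.
Sum = 2 + 4 + 4 + 3 + 3 + 1 + 5 + 1 + 2 = 25.

25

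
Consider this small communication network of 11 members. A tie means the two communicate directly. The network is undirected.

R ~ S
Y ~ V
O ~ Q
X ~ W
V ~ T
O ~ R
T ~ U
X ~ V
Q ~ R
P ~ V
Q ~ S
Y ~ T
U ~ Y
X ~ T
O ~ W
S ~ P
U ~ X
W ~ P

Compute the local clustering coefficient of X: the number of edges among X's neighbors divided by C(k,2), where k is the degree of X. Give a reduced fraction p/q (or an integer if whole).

1/3

X's neighbors: T, U, V, and W (k = 4).
Possible neighbor pairs: C(4,2) = 6. Edges among them: T–U, T–V → e = 2.
Clustering(X) = 2/6 = 1/3.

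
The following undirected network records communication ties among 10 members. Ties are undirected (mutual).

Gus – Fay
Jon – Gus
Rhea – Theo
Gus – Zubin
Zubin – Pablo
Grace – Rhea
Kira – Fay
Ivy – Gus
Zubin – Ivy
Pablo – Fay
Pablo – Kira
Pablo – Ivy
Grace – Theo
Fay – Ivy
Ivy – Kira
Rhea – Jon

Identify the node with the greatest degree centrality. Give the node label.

Ivy

Degrees — Fay:4, Grace:2, Gus:4, Ivy:5, Jon:2, Kira:3, Pablo:4, Rhea:3, Theo:2, Zubin:3.
The maximum is 5, attained only by Ivy.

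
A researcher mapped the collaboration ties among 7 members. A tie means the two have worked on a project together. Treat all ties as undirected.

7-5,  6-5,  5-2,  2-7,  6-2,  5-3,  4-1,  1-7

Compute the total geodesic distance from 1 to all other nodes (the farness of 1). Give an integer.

Distances from 1: 2:2, 3:3, 4:1, 5:2, 6:3, 7:1.
Sum = 2 + 3 + 1 + 2 + 3 + 1 = 12.

12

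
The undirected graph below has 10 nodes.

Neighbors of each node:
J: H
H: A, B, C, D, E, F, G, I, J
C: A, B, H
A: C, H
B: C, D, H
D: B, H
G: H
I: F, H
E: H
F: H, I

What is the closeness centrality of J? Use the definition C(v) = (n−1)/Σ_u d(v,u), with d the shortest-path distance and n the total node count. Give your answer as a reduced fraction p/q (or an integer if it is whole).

9/17

Distances from J: A:2, B:2, C:2, D:2, E:2, F:2, G:2, H:1, I:2. Sum = 17.
n = 10, so closeness = 9/17.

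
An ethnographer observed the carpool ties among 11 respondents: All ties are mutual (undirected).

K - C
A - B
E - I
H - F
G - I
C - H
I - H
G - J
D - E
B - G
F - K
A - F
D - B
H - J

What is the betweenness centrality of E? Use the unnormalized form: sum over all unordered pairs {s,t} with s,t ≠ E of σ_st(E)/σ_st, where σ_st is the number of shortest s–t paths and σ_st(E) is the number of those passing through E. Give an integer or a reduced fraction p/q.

3

Pairs whose geodesics pass through E — C–D: 1; H–D: 1; I–D: 1.
All other pairs contribute 0.
Summing the contributions gives betweenness(E) = 3.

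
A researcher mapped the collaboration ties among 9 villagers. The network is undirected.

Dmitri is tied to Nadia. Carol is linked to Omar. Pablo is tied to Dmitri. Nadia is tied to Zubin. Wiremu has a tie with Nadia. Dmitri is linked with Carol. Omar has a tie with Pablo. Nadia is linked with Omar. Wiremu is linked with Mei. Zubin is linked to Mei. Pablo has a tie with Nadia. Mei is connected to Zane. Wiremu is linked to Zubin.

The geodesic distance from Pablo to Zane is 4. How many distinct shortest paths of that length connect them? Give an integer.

2

The shortest distance is 4. The length-4 paths are: Pablo–Nadia–Wiremu–Mei–Zane; Pablo–Nadia–Zubin–Mei–Zane.
That gives 2 distinct shortest paths.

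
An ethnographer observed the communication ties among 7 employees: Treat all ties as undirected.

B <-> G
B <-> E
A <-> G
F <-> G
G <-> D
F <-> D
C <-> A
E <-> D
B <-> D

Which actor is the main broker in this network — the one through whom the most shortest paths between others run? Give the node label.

Unnormalized betweenness of each node: A:5, B:3/2, C:0, D:3, E:0, F:0, G:17/2.
G has the largest value, 17/2, making it the main broker — the node through which the most shortest paths run.

G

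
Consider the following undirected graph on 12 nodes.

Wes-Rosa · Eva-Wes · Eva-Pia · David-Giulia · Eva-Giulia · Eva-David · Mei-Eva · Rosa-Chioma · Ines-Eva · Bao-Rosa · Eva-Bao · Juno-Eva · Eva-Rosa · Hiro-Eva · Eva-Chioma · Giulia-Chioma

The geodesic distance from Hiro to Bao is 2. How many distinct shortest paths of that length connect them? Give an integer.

The shortest distance is 2, and the only length-2 path is Hiro–Eva–Bao. So there is exactly 1 shortest path.

1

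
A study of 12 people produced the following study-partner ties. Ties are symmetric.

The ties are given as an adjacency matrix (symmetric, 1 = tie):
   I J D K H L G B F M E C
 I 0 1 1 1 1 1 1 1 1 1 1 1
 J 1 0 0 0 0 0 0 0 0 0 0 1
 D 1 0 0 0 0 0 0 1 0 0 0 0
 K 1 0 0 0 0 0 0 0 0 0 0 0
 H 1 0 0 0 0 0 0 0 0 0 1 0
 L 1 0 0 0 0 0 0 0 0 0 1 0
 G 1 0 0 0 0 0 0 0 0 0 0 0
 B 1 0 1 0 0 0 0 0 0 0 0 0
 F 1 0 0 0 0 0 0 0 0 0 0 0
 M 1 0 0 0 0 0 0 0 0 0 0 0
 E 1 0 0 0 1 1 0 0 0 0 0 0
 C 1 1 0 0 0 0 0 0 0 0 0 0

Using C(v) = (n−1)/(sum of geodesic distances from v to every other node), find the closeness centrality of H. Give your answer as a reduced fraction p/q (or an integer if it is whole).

Distances from H: B:2, C:2, D:2, E:1, F:2, G:2, I:1, J:2, K:2, L:2, M:2. Sum = 20.
n = 12, so closeness = 11/20.

11/20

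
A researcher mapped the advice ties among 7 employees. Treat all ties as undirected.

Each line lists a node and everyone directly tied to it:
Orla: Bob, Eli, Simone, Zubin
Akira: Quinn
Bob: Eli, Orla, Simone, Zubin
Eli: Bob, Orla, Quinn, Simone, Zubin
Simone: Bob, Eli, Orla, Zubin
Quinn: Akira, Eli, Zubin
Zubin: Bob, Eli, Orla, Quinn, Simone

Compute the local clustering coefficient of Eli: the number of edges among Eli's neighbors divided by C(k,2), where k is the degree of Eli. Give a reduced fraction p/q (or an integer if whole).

7/10

Eli's neighbors: Bob, Orla, Quinn, Simone, and Zubin (k = 5).
Possible neighbor pairs: C(5,2) = 10. Edges among them: Bob–Orla, Bob–Simone, Bob–Zubin, Orla–Simone, Orla–Zubin, Quinn–Zubin, Simone–Zubin → e = 7.
Clustering(Eli) = 7/10.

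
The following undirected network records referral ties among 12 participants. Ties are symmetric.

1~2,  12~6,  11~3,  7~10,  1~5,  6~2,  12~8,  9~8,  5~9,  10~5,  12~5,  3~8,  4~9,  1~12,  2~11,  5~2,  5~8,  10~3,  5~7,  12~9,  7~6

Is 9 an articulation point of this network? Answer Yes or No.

Removing 9 leaves {1, 2, 3, 5, 6, 7, 8, 10, 11, and 12} with no path to {4}, so the network splits into 2 components. 9 is a cut vertex.

Yes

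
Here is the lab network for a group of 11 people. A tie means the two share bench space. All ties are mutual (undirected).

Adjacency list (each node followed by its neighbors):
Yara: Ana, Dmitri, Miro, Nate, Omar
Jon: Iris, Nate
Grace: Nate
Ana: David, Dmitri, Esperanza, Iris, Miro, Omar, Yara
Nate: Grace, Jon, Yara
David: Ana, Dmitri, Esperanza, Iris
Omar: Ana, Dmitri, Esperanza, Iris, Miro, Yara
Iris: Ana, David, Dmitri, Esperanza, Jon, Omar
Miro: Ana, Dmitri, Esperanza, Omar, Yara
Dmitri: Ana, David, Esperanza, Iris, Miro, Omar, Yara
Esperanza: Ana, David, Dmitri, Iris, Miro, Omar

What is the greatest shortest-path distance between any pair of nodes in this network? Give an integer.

Eccentricity of each node (its greatest distance to any other): Ana:3, David:4, Dmitri:3, Esperanza:4, Grace:4, Iris:3, Jon:3, Miro:3, Nate:3, Omar:3, Yara:2.
The maximum eccentricity is 4, realized for instance by the pair Grace–Esperanza via Grace – Nate – Yara – Dmitri – Esperanza. So the diameter is 4.

4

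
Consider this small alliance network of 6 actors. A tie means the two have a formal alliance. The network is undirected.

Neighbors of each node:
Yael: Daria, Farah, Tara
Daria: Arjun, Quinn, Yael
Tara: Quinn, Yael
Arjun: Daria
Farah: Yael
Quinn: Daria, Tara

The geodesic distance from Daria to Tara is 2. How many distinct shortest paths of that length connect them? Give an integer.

The shortest distance is 2. The length-2 paths are: Daria–Quinn–Tara; Daria–Yael–Tara.
That gives 2 distinct shortest paths.

2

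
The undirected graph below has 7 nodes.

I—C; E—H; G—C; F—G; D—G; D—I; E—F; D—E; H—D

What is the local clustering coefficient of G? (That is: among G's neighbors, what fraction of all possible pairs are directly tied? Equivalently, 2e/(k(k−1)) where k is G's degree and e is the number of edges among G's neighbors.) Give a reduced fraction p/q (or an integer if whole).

G's neighbors: C, D, and F (k = 3).
Possible neighbor pairs: C(3,2) = 3. Edges among them: none → e = 0.
Clustering(G) = 0/3 = 0.

0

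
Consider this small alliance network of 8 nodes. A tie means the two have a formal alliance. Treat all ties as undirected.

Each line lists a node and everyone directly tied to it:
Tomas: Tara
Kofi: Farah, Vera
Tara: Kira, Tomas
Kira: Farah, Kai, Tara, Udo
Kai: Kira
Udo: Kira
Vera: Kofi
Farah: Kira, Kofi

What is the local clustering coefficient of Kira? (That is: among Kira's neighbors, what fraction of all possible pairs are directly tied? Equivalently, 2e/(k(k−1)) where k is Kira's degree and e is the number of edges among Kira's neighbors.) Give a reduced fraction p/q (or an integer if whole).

0

Kira's neighbors: Farah, Kai, Tara, and Udo (k = 4).
Possible neighbor pairs: C(4,2) = 6. Edges among them: none → e = 0.
Clustering(Kira) = 0/6 = 0.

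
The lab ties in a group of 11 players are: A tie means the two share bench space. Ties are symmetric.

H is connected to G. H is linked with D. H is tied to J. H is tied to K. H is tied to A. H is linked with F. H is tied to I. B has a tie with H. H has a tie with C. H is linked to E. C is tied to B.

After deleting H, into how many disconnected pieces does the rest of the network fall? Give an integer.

Without H, the remaining ties split the others into: {A}; {B, C}; {I}; {K}; {F}; {G}; {D}; {E}; {J}.
That's 9 separate components.

9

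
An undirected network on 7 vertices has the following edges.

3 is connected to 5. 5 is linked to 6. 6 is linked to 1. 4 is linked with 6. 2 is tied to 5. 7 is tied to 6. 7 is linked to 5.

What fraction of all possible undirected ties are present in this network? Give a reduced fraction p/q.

1/3

There are 7 edges and 7 nodes, so the maximum possible is C(7,2) = 21.
Density = 7/21 = 1/3.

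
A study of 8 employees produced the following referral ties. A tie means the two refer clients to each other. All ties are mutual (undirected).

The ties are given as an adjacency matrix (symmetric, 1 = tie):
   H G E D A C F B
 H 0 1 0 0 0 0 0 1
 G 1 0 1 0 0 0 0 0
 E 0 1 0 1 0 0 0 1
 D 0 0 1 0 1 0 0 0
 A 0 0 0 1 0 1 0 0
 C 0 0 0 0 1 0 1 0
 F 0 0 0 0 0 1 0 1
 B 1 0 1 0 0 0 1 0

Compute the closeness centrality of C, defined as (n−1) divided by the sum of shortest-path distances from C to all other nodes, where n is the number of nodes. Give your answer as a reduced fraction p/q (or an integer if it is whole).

Distances from C: A:1, B:2, D:2, E:3, F:1, G:4, H:3. Sum = 16.
n = 8, so closeness = 7/16.

7/16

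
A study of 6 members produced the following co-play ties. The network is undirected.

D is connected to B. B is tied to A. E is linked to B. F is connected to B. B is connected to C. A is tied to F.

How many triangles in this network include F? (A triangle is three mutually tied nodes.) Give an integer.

1

F's neighbors: A and B.
Neighbor pairs that are themselves tied: F–A–B. Each forms one triangle with F, for 1 in total.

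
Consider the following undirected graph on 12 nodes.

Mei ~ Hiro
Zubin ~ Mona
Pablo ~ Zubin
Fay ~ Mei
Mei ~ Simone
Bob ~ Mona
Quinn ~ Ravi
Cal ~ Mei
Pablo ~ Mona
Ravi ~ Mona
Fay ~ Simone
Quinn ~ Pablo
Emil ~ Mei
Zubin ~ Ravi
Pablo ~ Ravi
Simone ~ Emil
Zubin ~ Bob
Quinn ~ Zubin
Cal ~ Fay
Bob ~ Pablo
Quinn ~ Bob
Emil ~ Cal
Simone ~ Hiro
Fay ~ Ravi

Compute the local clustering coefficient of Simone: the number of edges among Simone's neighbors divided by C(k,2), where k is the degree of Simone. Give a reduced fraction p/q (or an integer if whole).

1/2

Simone's neighbors: Emil, Fay, Hiro, and Mei (k = 4).
Possible neighbor pairs: C(4,2) = 6. Edges among them: Emil–Mei, Fay–Mei, Hiro–Mei → e = 3.
Clustering(Simone) = 3/6 = 1/2.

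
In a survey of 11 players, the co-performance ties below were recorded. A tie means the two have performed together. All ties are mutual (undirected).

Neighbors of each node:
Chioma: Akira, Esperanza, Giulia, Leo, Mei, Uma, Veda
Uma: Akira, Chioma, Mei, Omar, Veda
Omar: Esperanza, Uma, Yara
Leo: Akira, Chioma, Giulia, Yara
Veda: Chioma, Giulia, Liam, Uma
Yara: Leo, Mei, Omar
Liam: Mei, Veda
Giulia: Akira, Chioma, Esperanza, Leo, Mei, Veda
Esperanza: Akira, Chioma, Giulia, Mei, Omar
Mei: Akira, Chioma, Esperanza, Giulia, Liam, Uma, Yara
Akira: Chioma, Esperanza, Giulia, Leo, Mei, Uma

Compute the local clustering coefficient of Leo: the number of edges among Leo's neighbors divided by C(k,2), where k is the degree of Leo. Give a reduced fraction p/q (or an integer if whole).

1/2

Leo's neighbors: Akira, Chioma, Giulia, and Yara (k = 4).
Possible neighbor pairs: C(4,2) = 6. Edges among them: Akira–Chioma, Akira–Giulia, Chioma–Giulia → e = 3.
Clustering(Leo) = 3/6 = 1/2.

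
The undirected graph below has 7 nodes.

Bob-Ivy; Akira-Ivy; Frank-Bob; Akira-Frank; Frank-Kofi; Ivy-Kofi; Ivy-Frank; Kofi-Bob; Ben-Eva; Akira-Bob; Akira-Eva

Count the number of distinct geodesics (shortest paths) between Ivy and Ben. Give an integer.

1

The shortest distance is 3, and the only length-3 path is Ivy–Akira–Eva–Ben. So there is exactly 1 shortest path.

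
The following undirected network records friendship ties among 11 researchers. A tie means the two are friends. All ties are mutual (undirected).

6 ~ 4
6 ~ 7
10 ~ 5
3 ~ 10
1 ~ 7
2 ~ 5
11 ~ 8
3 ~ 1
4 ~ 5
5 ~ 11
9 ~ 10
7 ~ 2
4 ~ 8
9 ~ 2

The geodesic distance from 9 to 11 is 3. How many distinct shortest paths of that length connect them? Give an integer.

The shortest distance is 3. The length-3 paths are: 9–10–5–11; 9–2–5–11.
That gives 2 distinct shortest paths.

2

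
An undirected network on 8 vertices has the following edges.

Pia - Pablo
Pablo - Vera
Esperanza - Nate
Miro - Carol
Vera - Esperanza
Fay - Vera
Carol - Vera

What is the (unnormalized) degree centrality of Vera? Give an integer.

Vera is directly tied to Carol, Esperanza, Fay, and Pablo. That is 4 neighbors, so the degree of Vera is 4.

4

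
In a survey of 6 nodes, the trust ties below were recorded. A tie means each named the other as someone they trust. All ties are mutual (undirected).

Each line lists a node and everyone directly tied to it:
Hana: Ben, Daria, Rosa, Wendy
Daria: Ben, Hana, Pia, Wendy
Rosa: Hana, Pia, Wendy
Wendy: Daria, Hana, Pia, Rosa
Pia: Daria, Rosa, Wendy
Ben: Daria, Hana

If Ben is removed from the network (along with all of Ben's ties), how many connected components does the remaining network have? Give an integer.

1

Ben's neighbors (Daria and Hana) remain reachable from one another through other ties, so the rest of the network stays in one piece.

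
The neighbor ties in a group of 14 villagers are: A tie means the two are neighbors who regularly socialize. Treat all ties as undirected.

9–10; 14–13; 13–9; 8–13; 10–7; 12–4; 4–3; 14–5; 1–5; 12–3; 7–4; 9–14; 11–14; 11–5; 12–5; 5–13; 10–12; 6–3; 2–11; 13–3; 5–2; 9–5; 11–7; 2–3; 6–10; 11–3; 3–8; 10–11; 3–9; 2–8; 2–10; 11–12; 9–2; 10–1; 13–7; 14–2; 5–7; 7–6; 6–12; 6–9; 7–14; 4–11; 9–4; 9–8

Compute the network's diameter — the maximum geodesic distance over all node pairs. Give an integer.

Eccentricity of each node (its greatest distance to any other): 1:3, 2:2, 3:3, 4:3, 5:2, 6:2, 7:2, 8:3, 9:2, 10:2, 11:2, 12:2, 13:2, 14:2.
The maximum eccentricity is 3, realized for instance by the pair 8–1 via 8 – 2 – 10 – 1. So the diameter is 3.

3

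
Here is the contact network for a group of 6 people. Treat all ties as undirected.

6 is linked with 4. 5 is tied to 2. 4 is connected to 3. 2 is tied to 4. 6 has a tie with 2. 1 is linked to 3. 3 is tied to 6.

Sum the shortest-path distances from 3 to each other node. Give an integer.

Distances from 3: 1:1, 2:2, 4:1, 5:3, 6:1.
Sum = 1 + 2 + 1 + 3 + 1 = 8.

8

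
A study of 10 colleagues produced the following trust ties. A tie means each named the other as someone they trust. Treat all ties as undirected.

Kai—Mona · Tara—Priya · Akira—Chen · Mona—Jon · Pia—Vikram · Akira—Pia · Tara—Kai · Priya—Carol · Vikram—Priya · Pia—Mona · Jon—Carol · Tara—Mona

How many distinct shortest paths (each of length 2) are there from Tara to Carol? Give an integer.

The shortest distance is 2, and the only length-2 path is Tara–Priya–Carol. So there is exactly 1 shortest path.

1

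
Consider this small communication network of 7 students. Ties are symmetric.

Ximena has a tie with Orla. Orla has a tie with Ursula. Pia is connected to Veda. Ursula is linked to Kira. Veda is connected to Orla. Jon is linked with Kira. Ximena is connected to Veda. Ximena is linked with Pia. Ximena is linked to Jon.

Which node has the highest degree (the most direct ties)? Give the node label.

Ximena

Degrees — Jon:2, Kira:2, Orla:3, Pia:2, Ursula:2, Veda:3, Ximena:4.
The maximum is 4, attained only by Ximena.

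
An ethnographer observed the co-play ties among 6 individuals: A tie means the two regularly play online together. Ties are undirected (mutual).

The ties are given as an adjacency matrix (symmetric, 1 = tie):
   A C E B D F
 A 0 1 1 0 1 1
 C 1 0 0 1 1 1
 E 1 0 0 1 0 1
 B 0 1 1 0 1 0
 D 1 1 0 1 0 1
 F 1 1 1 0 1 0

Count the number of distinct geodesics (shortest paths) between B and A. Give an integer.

3

The shortest distance is 2. The length-2 paths are: B–C–A; B–E–A; B–D–A.
That gives 3 distinct shortest paths.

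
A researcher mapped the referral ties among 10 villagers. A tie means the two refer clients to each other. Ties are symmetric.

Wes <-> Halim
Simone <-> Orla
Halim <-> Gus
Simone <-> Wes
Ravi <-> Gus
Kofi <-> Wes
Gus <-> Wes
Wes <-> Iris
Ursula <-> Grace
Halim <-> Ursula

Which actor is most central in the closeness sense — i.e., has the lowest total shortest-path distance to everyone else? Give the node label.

Wes

Farness (sum of distances to all others) for each node — Grace:30, Gus:17, Halim:16, Iris:22, Kofi:22, Orla:28, Ravi:25, Simone:20, Ursula:22, Wes:14.
The smallest farness is 14, for Wes, so Wes has the highest closeness.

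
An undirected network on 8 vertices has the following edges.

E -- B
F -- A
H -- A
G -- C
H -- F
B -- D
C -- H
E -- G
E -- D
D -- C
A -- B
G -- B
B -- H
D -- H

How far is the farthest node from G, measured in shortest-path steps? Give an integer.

Distances from G: A:2, B:1, C:1, D:2, E:1, F:3, H:2.
The largest is 3 (to F), so the eccentricity of G is 3.

3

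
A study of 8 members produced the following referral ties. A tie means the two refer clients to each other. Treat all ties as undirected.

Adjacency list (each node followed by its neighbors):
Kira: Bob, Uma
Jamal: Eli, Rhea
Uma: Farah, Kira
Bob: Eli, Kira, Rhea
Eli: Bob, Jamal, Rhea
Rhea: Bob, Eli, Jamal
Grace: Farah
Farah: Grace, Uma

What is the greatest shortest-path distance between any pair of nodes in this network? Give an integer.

6

Eccentricity of each node (its greatest distance to any other): Bob:4, Eli:5, Farah:5, Grace:6, Jamal:6, Kira:3, Rhea:5, Uma:4.
The maximum eccentricity is 6, realized for instance by the pair Jamal–Grace via Jamal – Eli – Bob – Kira – Uma – Farah – Grace. So the diameter is 6.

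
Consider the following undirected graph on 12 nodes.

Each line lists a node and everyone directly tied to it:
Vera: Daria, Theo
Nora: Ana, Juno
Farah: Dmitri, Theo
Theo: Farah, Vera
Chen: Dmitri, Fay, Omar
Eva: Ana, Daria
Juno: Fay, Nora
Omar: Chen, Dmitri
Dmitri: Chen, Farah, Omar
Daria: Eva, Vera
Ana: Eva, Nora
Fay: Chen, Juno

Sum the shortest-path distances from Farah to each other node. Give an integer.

Distances from Farah: Ana:5, Chen:2, Daria:3, Dmitri:1, Eva:4, Fay:3, Juno:4, Nora:5, Omar:2, Theo:1, Vera:2.
Sum = 5 + 2 + 3 + 1 + 4 + 3 + 4 + 5 + 2 + 1 + 2 = 32.

32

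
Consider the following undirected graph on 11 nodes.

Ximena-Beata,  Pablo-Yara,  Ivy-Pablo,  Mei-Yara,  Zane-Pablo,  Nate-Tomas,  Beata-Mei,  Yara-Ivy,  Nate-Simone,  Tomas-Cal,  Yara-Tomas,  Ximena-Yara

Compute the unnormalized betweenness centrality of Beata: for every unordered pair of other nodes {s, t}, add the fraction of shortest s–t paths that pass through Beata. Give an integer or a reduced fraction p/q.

1/2

Pairs whose geodesics pass through Beata — Ximena–Mei: 1/2.
All other pairs contribute 0.
Summing the contributions gives betweenness(Beata) = 1/2.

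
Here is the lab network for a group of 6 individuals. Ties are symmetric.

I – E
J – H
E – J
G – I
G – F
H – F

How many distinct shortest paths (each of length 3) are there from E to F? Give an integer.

2

The shortest distance is 3. The length-3 paths are: E–I–G–F; E–J–H–F.
That gives 2 distinct shortest paths.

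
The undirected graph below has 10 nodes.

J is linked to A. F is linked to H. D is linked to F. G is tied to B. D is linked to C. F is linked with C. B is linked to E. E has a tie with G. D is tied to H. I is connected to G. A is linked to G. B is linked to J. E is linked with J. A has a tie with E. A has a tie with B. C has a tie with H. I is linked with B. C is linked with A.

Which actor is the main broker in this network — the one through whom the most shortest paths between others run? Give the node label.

Unnormalized betweenness of each node: A:61/3, B:13/3, C:18, D:0, E:1/3, F:0, G:3, H:0, I:0, J:0.
A has the largest value, 61/3, making it the main broker — the node through which the most shortest paths run.

A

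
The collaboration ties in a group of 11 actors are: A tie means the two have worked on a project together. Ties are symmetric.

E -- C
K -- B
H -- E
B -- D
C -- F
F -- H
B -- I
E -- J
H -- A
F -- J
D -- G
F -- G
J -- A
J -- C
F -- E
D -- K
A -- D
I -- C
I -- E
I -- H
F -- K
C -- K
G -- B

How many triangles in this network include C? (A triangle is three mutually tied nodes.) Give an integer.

5

C's neighbors: E, F, I, J, and K.
Neighbor pairs that are themselves tied: C–E–F; C–E–I; C–E–J; C–F–J; C–F–K. Each forms one triangle with C, for 5 in total.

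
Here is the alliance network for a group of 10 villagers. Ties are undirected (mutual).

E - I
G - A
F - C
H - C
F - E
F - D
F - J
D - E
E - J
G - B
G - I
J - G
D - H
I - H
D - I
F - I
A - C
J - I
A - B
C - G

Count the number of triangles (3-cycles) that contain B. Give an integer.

B's neighbors: A and G.
Neighbor pairs that are themselves tied: B–A–G. Each forms one triangle with B, for 1 in total.

1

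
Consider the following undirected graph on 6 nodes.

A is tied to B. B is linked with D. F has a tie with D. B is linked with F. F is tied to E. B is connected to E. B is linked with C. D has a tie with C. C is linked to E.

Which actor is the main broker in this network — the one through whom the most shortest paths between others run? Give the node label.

Unnormalized betweenness of each node: A:0, B:14/3, C:1/3, D:1/3, E:1/3, F:1/3.
B has the largest value, 14/3, making it the main broker — the node through which the most shortest paths run.

B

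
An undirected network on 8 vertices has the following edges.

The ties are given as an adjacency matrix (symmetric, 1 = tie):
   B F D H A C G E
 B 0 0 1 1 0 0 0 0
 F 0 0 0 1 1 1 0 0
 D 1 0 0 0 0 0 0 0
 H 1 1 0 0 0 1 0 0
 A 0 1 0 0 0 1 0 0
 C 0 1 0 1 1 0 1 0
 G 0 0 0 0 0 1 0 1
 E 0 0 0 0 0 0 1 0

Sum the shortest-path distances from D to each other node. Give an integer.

Distances from D: A:4, B:1, C:3, E:5, F:3, G:4, H:2.
Sum = 4 + 1 + 3 + 5 + 3 + 4 + 2 = 22.

22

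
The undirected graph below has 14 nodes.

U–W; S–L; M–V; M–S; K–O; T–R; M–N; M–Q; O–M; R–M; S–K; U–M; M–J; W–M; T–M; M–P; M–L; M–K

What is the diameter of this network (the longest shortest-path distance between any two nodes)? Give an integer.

2

Eccentricity of each node (its greatest distance to any other): J:2, K:2, L:2, M:1, N:2, O:2, P:2, Q:2, R:2, S:2, T:2, U:2, V:2, W:2.
The maximum eccentricity is 2, realized for instance by the pair U–N via U – M – N. So the diameter is 2.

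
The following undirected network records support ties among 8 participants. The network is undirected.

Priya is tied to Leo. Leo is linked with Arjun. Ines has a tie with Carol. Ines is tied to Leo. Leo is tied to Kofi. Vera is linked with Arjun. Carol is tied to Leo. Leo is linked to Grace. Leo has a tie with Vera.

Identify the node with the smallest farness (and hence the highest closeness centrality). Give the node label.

Farness (sum of distances to all others) for each node — Arjun:12, Carol:12, Grace:13, Ines:12, Kofi:13, Leo:7, Priya:13, Vera:12.
The smallest farness is 7, for Leo, so Leo has the highest closeness.

Leo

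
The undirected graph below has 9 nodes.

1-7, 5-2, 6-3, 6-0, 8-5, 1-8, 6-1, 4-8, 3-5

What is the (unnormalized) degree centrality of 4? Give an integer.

4 is directly tied to 8. That is 1 neighbor, so the degree of 4 is 1.

1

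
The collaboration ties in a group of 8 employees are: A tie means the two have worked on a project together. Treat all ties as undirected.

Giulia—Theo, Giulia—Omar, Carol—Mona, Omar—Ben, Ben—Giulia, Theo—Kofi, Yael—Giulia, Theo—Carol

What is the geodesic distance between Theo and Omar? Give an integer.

2

One shortest route is Theo – Giulia – Omar, which uses 2 edges, and Theo and Omar are not directly tied, so nothing shorter exists. So d(Theo,Omar) = 2.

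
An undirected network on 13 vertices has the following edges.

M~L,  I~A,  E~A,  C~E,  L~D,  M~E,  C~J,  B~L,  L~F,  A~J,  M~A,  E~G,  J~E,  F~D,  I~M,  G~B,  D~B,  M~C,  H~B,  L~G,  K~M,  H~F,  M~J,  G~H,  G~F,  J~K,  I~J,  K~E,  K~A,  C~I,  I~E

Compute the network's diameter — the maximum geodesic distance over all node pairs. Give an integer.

Eccentricity of each node (its greatest distance to any other): A:3, B:3, C:3, D:3, E:3, F:3, G:2, H:3, I:3, J:3, K:3, L:2, M:3.
The maximum eccentricity is 3, realized for instance by the pair C–F via C – M – L – F. So the diameter is 3.

3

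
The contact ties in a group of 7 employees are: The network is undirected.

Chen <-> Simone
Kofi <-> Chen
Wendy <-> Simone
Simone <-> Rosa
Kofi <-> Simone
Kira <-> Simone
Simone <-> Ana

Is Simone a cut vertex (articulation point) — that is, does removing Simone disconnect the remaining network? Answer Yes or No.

Yes

Removing Simone leaves {Chen and Kofi} with no path to {Wendy}, so the network splits into 5 components. Simone is a cut vertex.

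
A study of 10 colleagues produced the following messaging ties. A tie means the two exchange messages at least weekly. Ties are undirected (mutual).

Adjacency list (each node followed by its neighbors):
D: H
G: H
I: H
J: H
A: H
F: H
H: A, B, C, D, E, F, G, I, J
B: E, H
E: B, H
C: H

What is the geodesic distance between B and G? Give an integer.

2

One shortest route is B – H – G, which uses 2 edges, and B and G are not directly tied, so nothing shorter exists. So d(B,G) = 2.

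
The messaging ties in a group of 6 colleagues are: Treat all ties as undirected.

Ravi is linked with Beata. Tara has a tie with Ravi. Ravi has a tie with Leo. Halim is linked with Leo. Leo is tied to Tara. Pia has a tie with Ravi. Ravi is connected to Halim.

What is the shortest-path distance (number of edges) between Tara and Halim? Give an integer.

One shortest route is Tara – Ravi – Halim, which uses 2 edges, and Tara and Halim are not directly tied, so nothing shorter exists. So d(Tara,Halim) = 2.

2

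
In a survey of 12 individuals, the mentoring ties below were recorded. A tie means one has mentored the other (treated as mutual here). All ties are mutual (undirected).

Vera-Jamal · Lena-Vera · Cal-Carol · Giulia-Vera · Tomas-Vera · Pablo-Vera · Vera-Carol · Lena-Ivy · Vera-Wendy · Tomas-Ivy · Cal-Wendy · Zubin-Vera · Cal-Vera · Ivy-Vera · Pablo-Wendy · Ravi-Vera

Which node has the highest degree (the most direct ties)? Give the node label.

Vera

Degrees — Cal:3, Carol:2, Giulia:1, Ivy:3, Jamal:1, Lena:2, Pablo:2, Ravi:1, Tomas:2, Vera:11, Wendy:3, Zubin:1.
The maximum is 11, attained only by Vera.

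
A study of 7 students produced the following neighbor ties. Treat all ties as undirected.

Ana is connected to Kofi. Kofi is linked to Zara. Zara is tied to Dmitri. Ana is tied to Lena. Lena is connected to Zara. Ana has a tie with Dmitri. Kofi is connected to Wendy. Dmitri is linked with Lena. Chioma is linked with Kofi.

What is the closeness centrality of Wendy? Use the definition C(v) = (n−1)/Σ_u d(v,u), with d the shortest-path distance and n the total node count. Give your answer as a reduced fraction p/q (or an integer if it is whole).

6/13

Distances from Wendy: Ana:2, Chioma:2, Dmitri:3, Kofi:1, Lena:3, Zara:2. Sum = 13.
n = 7, so closeness = 6/13.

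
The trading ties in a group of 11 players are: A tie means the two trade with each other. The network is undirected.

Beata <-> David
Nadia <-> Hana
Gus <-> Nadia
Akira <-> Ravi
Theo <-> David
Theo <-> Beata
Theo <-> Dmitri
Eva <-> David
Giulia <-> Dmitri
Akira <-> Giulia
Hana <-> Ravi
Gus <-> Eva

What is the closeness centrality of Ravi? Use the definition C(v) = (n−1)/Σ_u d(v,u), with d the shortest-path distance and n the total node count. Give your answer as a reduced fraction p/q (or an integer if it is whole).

Distances from Ravi: Akira:1, Beata:5, David:5, Dmitri:3, Eva:4, Giulia:2, Gus:3, Hana:1, Nadia:2, Theo:4. Sum = 30.
n = 11, so closeness = 10/30 = 1/3.

1/3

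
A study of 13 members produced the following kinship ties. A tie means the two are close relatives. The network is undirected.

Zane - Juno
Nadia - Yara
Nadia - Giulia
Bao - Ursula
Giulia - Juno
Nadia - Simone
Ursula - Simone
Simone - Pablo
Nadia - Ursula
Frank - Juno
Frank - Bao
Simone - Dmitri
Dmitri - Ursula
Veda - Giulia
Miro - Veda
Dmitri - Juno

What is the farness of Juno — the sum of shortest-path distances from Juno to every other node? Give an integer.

Distances from Juno: Bao:2, Dmitri:1, Frank:1, Giulia:1, Miro:3, Nadia:2, Pablo:3, Simone:2, Ursula:2, Veda:2, Yara:3, Zane:1.
Sum = 2 + 1 + 1 + 1 + 3 + 2 + 3 + 2 + 2 + 2 + 3 + 1 = 23.

23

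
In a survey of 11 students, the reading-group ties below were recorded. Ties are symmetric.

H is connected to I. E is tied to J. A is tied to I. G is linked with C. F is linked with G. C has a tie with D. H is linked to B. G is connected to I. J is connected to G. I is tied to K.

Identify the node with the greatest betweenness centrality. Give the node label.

G

Unnormalized betweenness of each node: A:0, B:0, C:9, D:0, E:0, F:0, G:33, H:9, I:29, J:9, K:0.
G has the largest value, 33, making it the main broker — the node through which the most shortest paths run.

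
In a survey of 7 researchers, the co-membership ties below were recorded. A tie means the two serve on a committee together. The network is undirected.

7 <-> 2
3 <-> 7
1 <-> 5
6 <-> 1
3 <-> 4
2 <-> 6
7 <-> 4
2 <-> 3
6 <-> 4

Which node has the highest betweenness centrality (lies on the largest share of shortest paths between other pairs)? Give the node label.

Unnormalized betweenness of each node: 1:5, 2:3, 3:1/3, 4:3, 5:0, 6:25/3, 7:1/3.
6 has the largest value, 25/3, making it the main broker — the node through which the most shortest paths run.

6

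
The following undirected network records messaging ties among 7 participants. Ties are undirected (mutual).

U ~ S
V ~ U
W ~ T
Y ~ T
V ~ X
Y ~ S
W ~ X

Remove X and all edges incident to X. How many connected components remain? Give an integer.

1

X's neighbors (V and W) remain reachable from one another through other ties, so the rest of the network stays in one piece.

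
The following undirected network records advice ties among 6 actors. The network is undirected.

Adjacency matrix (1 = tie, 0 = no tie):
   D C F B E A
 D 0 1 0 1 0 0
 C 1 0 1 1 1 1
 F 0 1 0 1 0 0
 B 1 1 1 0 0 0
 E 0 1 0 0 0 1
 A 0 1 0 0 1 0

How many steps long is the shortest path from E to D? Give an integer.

One shortest route is E – C – D, which uses 2 edges, and E and D are not directly tied, so nothing shorter exists. So d(E,D) = 2.

2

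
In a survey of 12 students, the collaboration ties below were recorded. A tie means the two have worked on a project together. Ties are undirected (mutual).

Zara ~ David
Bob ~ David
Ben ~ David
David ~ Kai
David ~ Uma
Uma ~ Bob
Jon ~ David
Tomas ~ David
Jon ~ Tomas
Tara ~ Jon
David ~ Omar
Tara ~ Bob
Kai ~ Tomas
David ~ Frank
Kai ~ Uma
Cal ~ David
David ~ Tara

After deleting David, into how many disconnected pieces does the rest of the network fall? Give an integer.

6

Without David, the remaining ties split the others into: {Cal}; {Bob, Jon, Kai, Tara, Tomas, Uma}; {Frank}; {Zara}; {Omar}; {Ben}.
That's 6 separate components.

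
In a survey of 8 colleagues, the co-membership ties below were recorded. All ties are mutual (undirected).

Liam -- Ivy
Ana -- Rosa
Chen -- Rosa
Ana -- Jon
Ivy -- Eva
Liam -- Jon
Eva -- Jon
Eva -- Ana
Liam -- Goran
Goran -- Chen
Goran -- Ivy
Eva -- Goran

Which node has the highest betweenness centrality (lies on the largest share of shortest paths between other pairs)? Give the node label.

Unnormalized betweenness of each node: Ana:10/3, Chen:2, Eva:23/6, Goran:5, Ivy:1/3, Jon:11/6, Liam:4/3, Rosa:4/3.
Goran has the largest value, 5, making it the main broker — the node through which the most shortest paths run.

Goran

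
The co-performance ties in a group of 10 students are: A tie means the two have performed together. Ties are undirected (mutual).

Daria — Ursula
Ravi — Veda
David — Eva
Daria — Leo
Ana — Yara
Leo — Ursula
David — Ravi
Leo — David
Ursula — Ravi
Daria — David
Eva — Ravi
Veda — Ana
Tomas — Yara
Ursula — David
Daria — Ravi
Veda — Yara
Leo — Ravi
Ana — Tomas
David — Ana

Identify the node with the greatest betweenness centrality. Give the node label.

Unnormalized betweenness of each node: Ana:29/3, Daria:0, David:37/3, Eva:0, Leo:0, Ravi:8, Tomas:0, Ursula:0, Veda:25/6, Yara:5/6.
David has the largest value, 37/3, making it the main broker — the node through which the most shortest paths run.

David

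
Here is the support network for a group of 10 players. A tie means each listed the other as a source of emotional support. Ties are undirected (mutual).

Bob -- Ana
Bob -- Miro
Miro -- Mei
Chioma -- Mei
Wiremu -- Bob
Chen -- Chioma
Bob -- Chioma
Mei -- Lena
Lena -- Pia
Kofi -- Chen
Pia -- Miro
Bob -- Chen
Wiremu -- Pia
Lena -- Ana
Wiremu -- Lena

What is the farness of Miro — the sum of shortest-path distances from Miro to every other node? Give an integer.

Distances from Miro: Ana:2, Bob:1, Chen:2, Chioma:2, Kofi:3, Lena:2, Mei:1, Pia:1, Wiremu:2.
Sum = 2 + 1 + 2 + 2 + 3 + 2 + 1 + 1 + 2 = 16.

16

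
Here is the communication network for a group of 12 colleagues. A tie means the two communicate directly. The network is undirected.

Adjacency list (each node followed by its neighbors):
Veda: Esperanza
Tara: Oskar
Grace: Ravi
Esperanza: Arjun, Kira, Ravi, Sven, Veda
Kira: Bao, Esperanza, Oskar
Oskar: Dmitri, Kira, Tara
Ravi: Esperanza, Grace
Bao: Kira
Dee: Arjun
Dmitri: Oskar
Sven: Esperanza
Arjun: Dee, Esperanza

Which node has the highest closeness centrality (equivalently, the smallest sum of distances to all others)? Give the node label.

Esperanza

Farness (sum of distances to all others) for each node — Arjun:27, Bao:31, Dee:37, Dmitri:37, Esperanza:19, Grace:37, Kira:21, Oskar:27, Ravi:27, Sven:29, Tara:37, Veda:29.
The smallest farness is 19, for Esperanza, so Esperanza has the highest closeness.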